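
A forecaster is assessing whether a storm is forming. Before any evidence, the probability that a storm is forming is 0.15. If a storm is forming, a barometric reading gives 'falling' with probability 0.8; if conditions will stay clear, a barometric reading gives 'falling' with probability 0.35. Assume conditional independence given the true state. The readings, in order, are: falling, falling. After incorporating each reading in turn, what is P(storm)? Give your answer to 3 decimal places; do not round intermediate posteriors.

0.480

After 'falling': P(storm) = 0.8·0.1500 / (0.8·0.1500 + 0.35·0.8500) ≈ 0.2874
After 'falling': P(storm) = 0.8·0.2874 / (0.8·0.2874 + 0.35·0.7126) ≈ 0.4797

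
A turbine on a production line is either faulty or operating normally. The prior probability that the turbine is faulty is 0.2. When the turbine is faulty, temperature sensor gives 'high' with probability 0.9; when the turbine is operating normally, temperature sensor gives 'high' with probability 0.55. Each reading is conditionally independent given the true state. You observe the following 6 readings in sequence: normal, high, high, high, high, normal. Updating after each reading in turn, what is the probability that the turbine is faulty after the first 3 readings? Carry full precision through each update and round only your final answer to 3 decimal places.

0.129

After 'normal': P(faulty) = 0.1·0.2000 / (0.1·0.2000 + 0.45·0.8000) ≈ 0.0526
After 'high': P(faulty) = 0.9·0.0526 / (0.9·0.0526 + 0.55·0.9474) ≈ 0.0833
After 'high': P(faulty) = 0.9·0.0833 / (0.9·0.0833 + 0.55·0.9167) ≈ 0.1295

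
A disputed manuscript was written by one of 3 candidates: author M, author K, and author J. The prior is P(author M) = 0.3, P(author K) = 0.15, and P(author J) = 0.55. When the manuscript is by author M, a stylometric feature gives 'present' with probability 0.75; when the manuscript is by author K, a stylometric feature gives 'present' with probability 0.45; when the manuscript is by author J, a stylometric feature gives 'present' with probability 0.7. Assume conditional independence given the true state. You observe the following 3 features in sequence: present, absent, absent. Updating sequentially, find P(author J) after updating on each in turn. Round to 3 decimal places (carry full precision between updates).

After 'present': normaliser = 0.75·0.3000 + 0.45·0.1500 + 0.7·0.5500; P(author M) ≈ 0.3321, P(author K) ≈ 0.0996, P(author J) ≈ 0.5683
After 'absent': normaliser = 0.25·0.3321 + 0.55·0.0996 + 0.3·0.5683; P(author M) ≈ 0.2693, P(author K) ≈ 0.1777, P(author J) ≈ 0.5530
After 'absent': normaliser = 0.25·0.2693 + 0.55·0.1777 + 0.3·0.5530; P(author M) ≈ 0.2034, P(author K) ≈ 0.2954, P(author J) ≈ 0.5012

0.501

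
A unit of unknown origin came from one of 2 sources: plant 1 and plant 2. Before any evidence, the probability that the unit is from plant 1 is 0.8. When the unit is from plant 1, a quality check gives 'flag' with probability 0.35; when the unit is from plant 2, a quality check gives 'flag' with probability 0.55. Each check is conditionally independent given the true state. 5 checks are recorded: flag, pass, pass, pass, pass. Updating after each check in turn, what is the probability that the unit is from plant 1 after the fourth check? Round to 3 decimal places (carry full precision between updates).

0.885

Apply Bayes' rule sequentially, carrying P(plant 1) forward.
After 'flag': P(plant 1) = 0.35·0.8000 / (0.35·0.8000 + 0.55·0.2000) ≈ 0.7179
After 'pass': P(plant 1) = 0.65·0.7179 / (0.65·0.7179 + 0.45·0.2821) ≈ 0.7862
After 'pass': P(plant 1) = 0.65·0.7862 / (0.65·0.7862 + 0.45·0.2138) ≈ 0.8415
After 'pass': P(plant 1) = 0.65·0.8415 / (0.65·0.8415 + 0.45·0.1585) ≈ 0.8847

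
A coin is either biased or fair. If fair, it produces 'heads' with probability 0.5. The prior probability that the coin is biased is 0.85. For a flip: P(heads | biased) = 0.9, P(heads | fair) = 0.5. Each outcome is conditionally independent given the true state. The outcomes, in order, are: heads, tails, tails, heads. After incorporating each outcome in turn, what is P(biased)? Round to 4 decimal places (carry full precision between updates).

0.4234

Apply Bayes' rule sequentially, carrying P(biased) forward.
After 'heads': P(biased) = 0.9·0.8500 / (0.9·0.8500 + 0.5·0.1500) ≈ 0.9107
After 'tails': P(biased) = 0.1·0.9107 / (0.1·0.9107 + 0.5·0.0893) ≈ 0.6711
After 'tails': P(biased) = 0.1·0.6711 / (0.1·0.6711 + 0.5·0.3289) ≈ 0.2898
After 'heads': P(biased) = 0.9·0.2898 / (0.9·0.2898 + 0.5·0.7102) ≈ 0.4234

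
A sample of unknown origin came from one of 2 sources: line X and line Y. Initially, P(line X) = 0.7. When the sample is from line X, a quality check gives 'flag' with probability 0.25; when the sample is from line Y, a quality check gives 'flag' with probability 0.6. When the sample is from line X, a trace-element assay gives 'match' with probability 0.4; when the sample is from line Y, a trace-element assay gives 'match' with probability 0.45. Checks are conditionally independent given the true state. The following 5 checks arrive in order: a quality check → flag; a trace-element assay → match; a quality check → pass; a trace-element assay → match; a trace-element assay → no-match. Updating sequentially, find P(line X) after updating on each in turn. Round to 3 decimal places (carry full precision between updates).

Each posterior becomes the prior for the next update.
After a quality check='flag': P(line X) = 0.25·0.7000 / (0.25·0.7000 + 0.6·0.3000) ≈ 0.4930
After a trace-element assay='match': P(line X) = 0.4·0.4930 / (0.4·0.4930 + 0.45·0.5070) ≈ 0.4636
After a quality check='pass': P(line X) = 0.75·0.4636 / (0.75·0.4636 + 0.4·0.5364) ≈ 0.6184
After a trace-element assay='match': P(line X) = 0.4·0.6184 / (0.4·0.6184 + 0.45·0.3816) ≈ 0.5902
After a trace-element assay='no-match': P(line X) = 0.6·0.5902 / (0.6·0.5902 + 0.55·0.4098) ≈ 0.6111

0.611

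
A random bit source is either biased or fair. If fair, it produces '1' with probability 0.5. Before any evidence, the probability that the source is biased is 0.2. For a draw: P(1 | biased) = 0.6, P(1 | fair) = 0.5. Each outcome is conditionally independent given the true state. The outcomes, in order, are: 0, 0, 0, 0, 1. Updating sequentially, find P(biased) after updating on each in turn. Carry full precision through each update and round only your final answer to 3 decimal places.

0.109

After '0': P(biased) = 0.4·0.2000 / (0.4·0.2000 + 0.5·0.8000) ≈ 0.1667
After '0': P(biased) = 0.4·0.1667 / (0.4·0.1667 + 0.5·0.8333) ≈ 0.1379
After '0': P(biased) = 0.4·0.1379 / (0.4·0.1379 + 0.5·0.8621) ≈ 0.1135
After '0': P(biased) = 0.4·0.1135 / (0.4·0.1135 + 0.5·0.8865) ≈ 0.0929
After '1': P(biased) = 0.6·0.0929 / (0.6·0.0929 + 0.5·0.9071) ≈ 0.1094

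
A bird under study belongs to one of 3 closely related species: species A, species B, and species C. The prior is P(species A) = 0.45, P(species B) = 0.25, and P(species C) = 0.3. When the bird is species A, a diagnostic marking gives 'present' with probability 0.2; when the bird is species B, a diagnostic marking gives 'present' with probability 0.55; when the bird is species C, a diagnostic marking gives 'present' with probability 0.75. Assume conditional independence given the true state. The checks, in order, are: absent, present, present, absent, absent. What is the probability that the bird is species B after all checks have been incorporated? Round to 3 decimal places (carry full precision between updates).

After 'absent': normaliser = 0.8·0.4500 + 0.45·0.2500 + 0.25·0.3000; P(species A) ≈ 0.6575, P(species B) ≈ 0.2055, P(species C) ≈ 0.1370
After 'present': normaliser = 0.2·0.6575 + 0.55·0.2055 + 0.75·0.1370; P(species A) ≈ 0.3787, P(species B) ≈ 0.3254, P(species C) ≈ 0.2959
After 'present': normaliser = 0.2·0.3787 + 0.55·0.3254 + 0.75·0.2959; P(species A) ≈ 0.1589, P(species B) ≈ 0.3755, P(species C) ≈ 0.4655
After 'absent': normaliser = 0.8·0.1589 + 0.45·0.3755 + 0.25·0.4655; P(species A) ≈ 0.3082, P(species B) ≈ 0.4097, P(species C) ≈ 0.2821
After 'absent': normaliser = 0.8·0.3082 + 0.45·0.4097 + 0.25·0.2821; P(species A) ≈ 0.4917, P(species B) ≈ 0.3677, P(species C) ≈ 0.1407

0.368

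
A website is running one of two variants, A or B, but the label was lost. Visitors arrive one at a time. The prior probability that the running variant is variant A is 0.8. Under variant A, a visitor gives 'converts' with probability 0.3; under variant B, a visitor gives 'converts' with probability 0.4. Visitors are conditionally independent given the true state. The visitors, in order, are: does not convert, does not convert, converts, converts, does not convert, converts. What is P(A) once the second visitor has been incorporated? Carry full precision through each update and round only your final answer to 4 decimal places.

Each posterior becomes the prior for the next update.
After 'does not convert': P(A) = 0.7·0.8000 / (0.7·0.8000 + 0.6·0.2000) ≈ 0.8235
After 'does not convert': P(A) = 0.7·0.8235 / (0.7·0.8235 + 0.6·0.1765) ≈ 0.8448

0.8448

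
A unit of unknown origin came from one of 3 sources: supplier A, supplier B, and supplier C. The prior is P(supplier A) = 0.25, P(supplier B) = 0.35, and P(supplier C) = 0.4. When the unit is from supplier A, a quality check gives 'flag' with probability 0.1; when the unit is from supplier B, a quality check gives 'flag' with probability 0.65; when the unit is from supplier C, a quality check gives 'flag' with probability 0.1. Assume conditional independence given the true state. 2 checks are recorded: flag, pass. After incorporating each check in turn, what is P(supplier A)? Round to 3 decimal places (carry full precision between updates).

Each posterior becomes the prior for the next update.
After 'flag': normaliser = 0.1·0.2500 + 0.65·0.3500 + 0.1·0.4000; P(supplier A) ≈ 0.0855, P(supplier B) ≈ 0.7778, P(supplier C) ≈ 0.1368
After 'pass': normaliser = 0.9·0.0855 + 0.35·0.7778 + 0.9·0.1368; P(supplier A) ≈ 0.1629, P(supplier B) ≈ 0.5765, P(supplier C) ≈ 0.2606

0.163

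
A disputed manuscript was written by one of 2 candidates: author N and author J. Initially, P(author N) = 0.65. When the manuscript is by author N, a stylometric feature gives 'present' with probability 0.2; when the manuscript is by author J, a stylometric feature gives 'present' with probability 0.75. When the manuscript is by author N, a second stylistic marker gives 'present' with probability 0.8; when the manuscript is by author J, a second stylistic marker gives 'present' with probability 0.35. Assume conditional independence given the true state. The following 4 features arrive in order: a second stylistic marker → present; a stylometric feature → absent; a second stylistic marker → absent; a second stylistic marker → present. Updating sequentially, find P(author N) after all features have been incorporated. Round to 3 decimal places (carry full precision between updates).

0.905

Apply Bayes' rule sequentially, carrying P(author N) forward.
After a second stylistic marker='present': P(author N) = 0.8·0.6500 / (0.8·0.6500 + 0.35·0.3500) ≈ 0.8093
After a stylometric feature='absent': P(author N) = 0.8·0.8093 / (0.8·0.8093 + 0.25·0.1907) ≈ 0.9314
After a second stylistic marker='absent': P(author N) = 0.2·0.9314 / (0.2·0.9314 + 0.65·0.0686) ≈ 0.8069
After a second stylistic marker='present': P(author N) = 0.8·0.8069 / (0.8·0.8069 + 0.35·0.1931) ≈ 0.9052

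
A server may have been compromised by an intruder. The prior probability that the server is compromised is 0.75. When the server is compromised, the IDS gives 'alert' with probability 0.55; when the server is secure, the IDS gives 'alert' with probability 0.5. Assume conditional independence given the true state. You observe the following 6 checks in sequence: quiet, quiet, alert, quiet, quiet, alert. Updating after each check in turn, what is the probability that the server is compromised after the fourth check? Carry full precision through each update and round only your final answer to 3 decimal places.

0.706

After 'quiet': P(compromised) = 0.45·0.7500 / (0.45·0.7500 + 0.5·0.2500) ≈ 0.7297
After 'quiet': P(compromised) = 0.45·0.7297 / (0.45·0.7297 + 0.5·0.2703) ≈ 0.7085
After 'alert': P(compromised) = 0.55·0.7085 / (0.55·0.7085 + 0.5·0.2915) ≈ 0.7277
After 'quiet': P(compromised) = 0.45·0.7277 / (0.45·0.7277 + 0.5·0.2723) ≈ 0.7064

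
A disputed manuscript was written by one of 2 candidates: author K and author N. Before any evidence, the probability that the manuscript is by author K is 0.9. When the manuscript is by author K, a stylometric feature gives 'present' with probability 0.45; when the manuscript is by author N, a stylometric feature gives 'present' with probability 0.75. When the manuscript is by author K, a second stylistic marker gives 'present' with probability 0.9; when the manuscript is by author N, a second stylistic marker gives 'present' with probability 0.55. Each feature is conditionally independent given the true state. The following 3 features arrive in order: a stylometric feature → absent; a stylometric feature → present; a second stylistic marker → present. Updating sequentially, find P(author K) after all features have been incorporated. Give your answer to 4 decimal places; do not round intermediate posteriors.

After a stylometric feature='absent': P(author K) = 0.55·0.9000 / (0.55·0.9000 + 0.25·0.1000) ≈ 0.9519
After a stylometric feature='present': P(author K) = 0.45·0.9519 / (0.45·0.9519 + 0.75·0.0481) ≈ 0.9224
After a second stylistic marker='present': P(author K) = 0.9·0.9224 / (0.9·0.9224 + 0.55·0.0776) ≈ 0.9511

0.9511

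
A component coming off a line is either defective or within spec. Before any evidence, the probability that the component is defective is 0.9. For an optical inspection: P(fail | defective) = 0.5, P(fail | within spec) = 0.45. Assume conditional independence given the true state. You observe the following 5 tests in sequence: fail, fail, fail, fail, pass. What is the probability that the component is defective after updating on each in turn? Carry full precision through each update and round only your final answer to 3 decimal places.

0.926

After 'fail': P(defective) = 0.5·0.9000 / (0.5·0.9000 + 0.45·0.1000) ≈ 0.9091
After 'fail': P(defective) = 0.5·0.9091 / (0.5·0.9091 + 0.45·0.0909) ≈ 0.9174
After 'fail': P(defective) = 0.5·0.9174 / (0.5·0.9174 + 0.45·0.0826) ≈ 0.9251
After 'fail': P(defective) = 0.5·0.9251 / (0.5·0.9251 + 0.45·0.0749) ≈ 0.9321
After 'pass': P(defective) = 0.5·0.9321 / (0.5·0.9321 + 0.55·0.0679) ≈ 0.9258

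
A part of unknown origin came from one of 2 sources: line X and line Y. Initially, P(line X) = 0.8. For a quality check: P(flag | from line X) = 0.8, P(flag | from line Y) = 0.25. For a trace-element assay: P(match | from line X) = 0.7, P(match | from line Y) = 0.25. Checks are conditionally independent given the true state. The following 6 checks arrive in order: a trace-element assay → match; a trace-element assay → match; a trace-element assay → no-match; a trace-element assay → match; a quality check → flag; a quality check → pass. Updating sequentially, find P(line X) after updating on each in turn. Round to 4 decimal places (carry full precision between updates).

0.9677

After a trace-element assay='match': P(line X) = 0.7·0.8000 / (0.7·0.8000 + 0.25·0.2000) ≈ 0.9180
After a trace-element assay='match': P(line X) = 0.7·0.9180 / (0.7·0.9180 + 0.25·0.0820) ≈ 0.9691
After a trace-element assay='no-match': P(line X) = 0.3·0.9691 / (0.3·0.9691 + 0.75·0.0309) ≈ 0.9262
After a trace-element assay='match': P(line X) = 0.7·0.9262 / (0.7·0.9262 + 0.25·0.0738) ≈ 0.9723
After a quality check='flag': P(line X) = 0.8·0.9723 / (0.8·0.9723 + 0.25·0.0277) ≈ 0.9912
After a quality check='pass': P(line X) = 0.2·0.9912 / (0.2·0.9912 + 0.75·0.0088) ≈ 0.9677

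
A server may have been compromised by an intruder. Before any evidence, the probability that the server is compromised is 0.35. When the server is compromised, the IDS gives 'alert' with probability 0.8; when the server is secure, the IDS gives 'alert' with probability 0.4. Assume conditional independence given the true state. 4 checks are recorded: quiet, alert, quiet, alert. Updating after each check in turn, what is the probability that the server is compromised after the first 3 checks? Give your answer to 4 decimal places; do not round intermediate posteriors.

0.1069

After 'quiet': P(compromised) = 0.2·0.3500 / (0.2·0.3500 + 0.6·0.6500) ≈ 0.1522
After 'alert': P(compromised) = 0.8·0.1522 / (0.8·0.1522 + 0.4·0.8478) ≈ 0.2642
After 'quiet': P(compromised) = 0.2·0.2642 / (0.2·0.2642 + 0.6·0.7358) ≈ 0.1069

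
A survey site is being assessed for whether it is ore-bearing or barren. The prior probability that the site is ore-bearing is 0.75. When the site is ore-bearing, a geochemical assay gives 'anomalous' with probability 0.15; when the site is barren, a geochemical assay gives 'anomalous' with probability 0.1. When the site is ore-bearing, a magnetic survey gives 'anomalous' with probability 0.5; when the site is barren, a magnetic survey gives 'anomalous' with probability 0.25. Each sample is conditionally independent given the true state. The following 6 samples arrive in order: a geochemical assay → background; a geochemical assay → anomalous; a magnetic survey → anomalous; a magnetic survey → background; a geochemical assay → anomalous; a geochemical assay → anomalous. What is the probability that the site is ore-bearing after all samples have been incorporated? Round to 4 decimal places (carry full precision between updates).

0.9273

After a geochemical assay='background': P(ore) = 0.85·0.7500 / (0.85·0.7500 + 0.9·0.2500) ≈ 0.7391
After a geochemical assay='anomalous': P(ore) = 0.15·0.7391 / (0.15·0.7391 + 0.1·0.2609) ≈ 0.8095
After a magnetic survey='anomalous': P(ore) = 0.5·0.8095 / (0.5·0.8095 + 0.25·0.1905) ≈ 0.8947
After a magnetic survey='background': P(ore) = 0.5·0.8947 / (0.5·0.8947 + 0.75·0.1053) ≈ 0.8500
After a geochemical assay='anomalous': P(ore) = 0.15·0.8500 / (0.15·0.8500 + 0.1·0.1500) ≈ 0.8947
After a geochemical assay='anomalous': P(ore) = 0.15·0.8947 / (0.15·0.8947 + 0.1·0.1053) ≈ 0.9273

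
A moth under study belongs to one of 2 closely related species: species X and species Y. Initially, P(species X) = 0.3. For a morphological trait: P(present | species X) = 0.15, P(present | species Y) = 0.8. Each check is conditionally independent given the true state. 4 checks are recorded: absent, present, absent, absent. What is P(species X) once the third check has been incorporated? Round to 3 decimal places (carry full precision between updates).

Each posterior becomes the prior for the next update.
After 'absent': P(species X) = 0.85·0.3000 / (0.85·0.3000 + 0.2·0.7000) ≈ 0.6456
After 'present': P(species X) = 0.15·0.6456 / (0.15·0.6456 + 0.8·0.3544) ≈ 0.2546
After 'absent': P(species X) = 0.85·0.2546 / (0.85·0.2546 + 0.2·0.7454) ≈ 0.5921

0.592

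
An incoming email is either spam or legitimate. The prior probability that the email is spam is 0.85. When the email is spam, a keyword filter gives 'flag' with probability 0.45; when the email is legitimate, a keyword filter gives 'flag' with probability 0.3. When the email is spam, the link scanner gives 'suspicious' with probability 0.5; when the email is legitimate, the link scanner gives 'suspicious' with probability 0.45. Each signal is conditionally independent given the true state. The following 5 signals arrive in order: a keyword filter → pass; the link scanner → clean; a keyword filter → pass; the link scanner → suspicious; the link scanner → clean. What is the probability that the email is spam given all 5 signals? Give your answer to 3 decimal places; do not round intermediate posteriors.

0.763

Apply Bayes' rule sequentially, carrying P(spam) forward.
After a keyword filter='pass': P(spam) = 0.55·0.8500 / (0.55·0.8500 + 0.7·0.1500) ≈ 0.8166
After the link scanner='clean': P(spam) = 0.5·0.8166 / (0.5·0.8166 + 0.55·0.1834) ≈ 0.8019
After a keyword filter='pass': P(spam) = 0.55·0.8019 / (0.55·0.8019 + 0.7·0.1981) ≈ 0.7608
After the link scanner='suspicious': P(spam) = 0.5·0.7608 / (0.5·0.7608 + 0.45·0.2392) ≈ 0.7794
After the link scanner='clean': P(spam) = 0.5·0.7794 / (0.5·0.7794 + 0.55·0.2206) ≈ 0.7626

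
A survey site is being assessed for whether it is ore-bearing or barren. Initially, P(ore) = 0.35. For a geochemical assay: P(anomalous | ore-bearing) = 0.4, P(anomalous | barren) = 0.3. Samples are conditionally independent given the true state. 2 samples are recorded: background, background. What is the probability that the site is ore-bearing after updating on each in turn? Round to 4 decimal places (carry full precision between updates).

Apply Bayes' rule sequentially, carrying P(ore) forward.
After 'background': P(ore) = 0.6·0.3500 / (0.6·0.3500 + 0.7·0.6500) ≈ 0.3158
After 'background': P(ore) = 0.6·0.3158 / (0.6·0.3158 + 0.7·0.6842) ≈ 0.2835

0.2835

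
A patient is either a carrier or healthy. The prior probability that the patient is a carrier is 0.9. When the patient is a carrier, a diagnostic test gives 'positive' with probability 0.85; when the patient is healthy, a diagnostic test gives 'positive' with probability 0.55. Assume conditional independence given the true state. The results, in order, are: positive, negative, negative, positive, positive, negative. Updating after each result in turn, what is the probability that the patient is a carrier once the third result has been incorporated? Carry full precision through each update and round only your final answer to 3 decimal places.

0.607

After 'positive': P(carrier) = 0.85·0.9000 / (0.85·0.9000 + 0.55·0.1000) ≈ 0.9329
After 'negative': P(carrier) = 0.15·0.9329 / (0.15·0.9329 + 0.45·0.0671) ≈ 0.8226
After 'negative': P(carrier) = 0.15·0.8226 / (0.15·0.8226 + 0.45·0.1774) ≈ 0.6071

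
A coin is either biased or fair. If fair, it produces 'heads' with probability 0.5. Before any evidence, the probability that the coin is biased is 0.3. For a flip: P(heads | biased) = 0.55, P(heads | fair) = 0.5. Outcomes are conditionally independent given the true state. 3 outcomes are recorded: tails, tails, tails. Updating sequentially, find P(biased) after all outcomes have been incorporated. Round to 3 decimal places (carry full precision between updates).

After 'tails': P(biased) = 0.45·0.3000 / (0.45·0.3000 + 0.5·0.7000) ≈ 0.2784
After 'tails': P(biased) = 0.45·0.2784 / (0.45·0.2784 + 0.5·0.7216) ≈ 0.2577
After 'tails': P(biased) = 0.45·0.2577 / (0.45·0.2577 + 0.5·0.7423) ≈ 0.2381

0.238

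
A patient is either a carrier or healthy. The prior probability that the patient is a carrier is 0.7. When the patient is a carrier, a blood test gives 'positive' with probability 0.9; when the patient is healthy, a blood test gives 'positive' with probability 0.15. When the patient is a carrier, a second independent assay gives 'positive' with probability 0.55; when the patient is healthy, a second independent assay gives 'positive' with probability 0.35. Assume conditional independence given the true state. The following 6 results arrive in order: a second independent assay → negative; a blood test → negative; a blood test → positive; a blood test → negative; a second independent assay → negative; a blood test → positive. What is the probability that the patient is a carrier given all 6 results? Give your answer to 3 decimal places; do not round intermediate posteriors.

0.358

Apply Bayes' rule sequentially, carrying P(carrier) forward.
After a second independent assay='negative': P(carrier) = 0.45·0.7000 / (0.45·0.7000 + 0.65·0.3000) ≈ 0.6176
After a blood test='negative': P(carrier) = 0.1·0.6176 / (0.1·0.6176 + 0.85·0.3824) ≈ 0.1597
After a blood test='positive': P(carrier) = 0.9·0.1597 / (0.9·0.1597 + 0.15·0.8403) ≈ 0.5328
After a blood test='negative': P(carrier) = 0.1·0.5328 / (0.1·0.5328 + 0.85·0.4672) ≈ 0.1183
After a second independent assay='negative': P(carrier) = 0.45·0.1183 / (0.45·0.1183 + 0.65·0.8817) ≈ 0.0850
After a blood test='positive': P(carrier) = 0.9·0.0850 / (0.9·0.0850 + 0.15·0.9150) ≈ 0.3578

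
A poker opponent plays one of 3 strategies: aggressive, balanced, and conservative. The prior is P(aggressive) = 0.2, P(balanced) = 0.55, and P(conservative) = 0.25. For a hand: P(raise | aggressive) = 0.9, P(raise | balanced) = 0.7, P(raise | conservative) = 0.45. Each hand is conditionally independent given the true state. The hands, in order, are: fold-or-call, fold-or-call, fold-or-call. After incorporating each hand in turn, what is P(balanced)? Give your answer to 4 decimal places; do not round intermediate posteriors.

0.2622

After 'fold-or-call': normaliser = 0.1·0.2000 + 0.3·0.5500 + 0.55·0.2500; P(aggressive) ≈ 0.0620, P(balanced) ≈ 0.5116, P(conservative) ≈ 0.4264
After 'fold-or-call': normaliser = 0.1·0.0620 + 0.3·0.5116 + 0.55·0.4264; P(aggressive) ≈ 0.0157, P(balanced) ≈ 0.3894, P(conservative) ≈ 0.5949
After 'fold-or-call': normaliser = 0.1·0.0157 + 0.3·0.3894 + 0.55·0.5949; P(aggressive) ≈ 0.0035, P(balanced) ≈ 0.2622, P(conservative) ≈ 0.7343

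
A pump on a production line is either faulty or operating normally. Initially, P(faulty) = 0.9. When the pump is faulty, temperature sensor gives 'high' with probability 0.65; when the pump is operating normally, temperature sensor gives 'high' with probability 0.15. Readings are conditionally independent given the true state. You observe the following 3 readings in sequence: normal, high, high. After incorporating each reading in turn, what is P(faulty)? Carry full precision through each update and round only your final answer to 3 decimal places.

0.986

After 'normal': P(faulty) = 0.35·0.9000 / (0.35·0.9000 + 0.85·0.1000) ≈ 0.7875
After 'high': P(faulty) = 0.65·0.7875 / (0.65·0.7875 + 0.15·0.2125) ≈ 0.9414
After 'high': P(faulty) = 0.65·0.9414 / (0.65·0.9414 + 0.15·0.0586) ≈ 0.9858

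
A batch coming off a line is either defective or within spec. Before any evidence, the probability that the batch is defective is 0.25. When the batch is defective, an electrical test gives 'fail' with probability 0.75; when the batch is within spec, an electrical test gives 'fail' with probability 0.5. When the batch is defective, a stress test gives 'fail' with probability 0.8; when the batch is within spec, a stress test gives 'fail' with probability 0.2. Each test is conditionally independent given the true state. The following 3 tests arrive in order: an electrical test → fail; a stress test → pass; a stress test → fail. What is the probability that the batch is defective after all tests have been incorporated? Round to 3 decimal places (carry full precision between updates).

After an electrical test='fail': P(defective) = 0.75·0.2500 / (0.75·0.2500 + 0.5·0.7500) ≈ 0.3333
After a stress test='pass': P(defective) = 0.2·0.3333 / (0.2·0.3333 + 0.8·0.6667) ≈ 0.1111
After a stress test='fail': P(defective) = 0.8·0.1111 / (0.8·0.1111 + 0.2·0.8889) ≈ 0.3333

0.333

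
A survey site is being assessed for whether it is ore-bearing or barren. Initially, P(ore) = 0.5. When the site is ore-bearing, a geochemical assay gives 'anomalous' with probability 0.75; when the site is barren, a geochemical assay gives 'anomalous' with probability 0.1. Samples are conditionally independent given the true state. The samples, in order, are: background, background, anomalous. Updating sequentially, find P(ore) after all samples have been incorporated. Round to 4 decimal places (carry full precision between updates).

After 'background': P(ore) = 0.25·0.5000 / (0.25·0.5000 + 0.9·0.5000) ≈ 0.2174
After 'background': P(ore) = 0.25·0.2174 / (0.25·0.2174 + 0.9·0.7826) ≈ 0.0716
After 'anomalous': P(ore) = 0.75·0.0716 / (0.75·0.0716 + 0.1·0.9284) ≈ 0.3666

0.3666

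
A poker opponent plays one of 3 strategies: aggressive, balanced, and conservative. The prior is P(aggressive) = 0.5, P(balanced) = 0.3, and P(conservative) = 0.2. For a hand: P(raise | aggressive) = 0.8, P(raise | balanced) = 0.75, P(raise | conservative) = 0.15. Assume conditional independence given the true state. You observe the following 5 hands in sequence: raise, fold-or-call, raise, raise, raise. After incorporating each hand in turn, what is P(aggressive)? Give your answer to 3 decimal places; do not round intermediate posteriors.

0.632

After 'raise': normaliser = 0.8·0.5000 + 0.75·0.3000 + 0.15·0.2000; P(aggressive) ≈ 0.6107, P(balanced) ≈ 0.3435, P(conservative) ≈ 0.0458
After 'fold-or-call': normaliser = 0.2·0.6107 + 0.25·0.3435 + 0.85·0.0458; P(aggressive) ≈ 0.4946, P(balanced) ≈ 0.3478, P(conservative) ≈ 0.1577
After 'raise': normaliser = 0.8·0.4946 + 0.75·0.3478 + 0.15·0.1577; P(aggressive) ≈ 0.5818, P(balanced) ≈ 0.3835, P(conservative) ≈ 0.0348
After 'raise': normaliser = 0.8·0.5818 + 0.75·0.3835 + 0.15·0.0348; P(aggressive) ≈ 0.6138, P(balanced) ≈ 0.3793, P(conservative) ≈ 0.0069
After 'raise': normaliser = 0.8·0.6138 + 0.75·0.3793 + 0.15·0.0069; P(aggressive) ≈ 0.6323, P(balanced) ≈ 0.3663, P(conservative) ≈ 0.0013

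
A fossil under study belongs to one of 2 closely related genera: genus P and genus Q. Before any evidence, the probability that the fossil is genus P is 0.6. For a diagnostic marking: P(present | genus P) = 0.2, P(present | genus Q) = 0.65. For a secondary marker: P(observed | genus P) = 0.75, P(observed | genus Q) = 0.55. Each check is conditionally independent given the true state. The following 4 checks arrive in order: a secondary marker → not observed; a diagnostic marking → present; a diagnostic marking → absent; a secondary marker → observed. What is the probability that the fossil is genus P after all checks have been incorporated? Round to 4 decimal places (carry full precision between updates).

After a secondary marker='not observed': P(genus P) = 0.25·0.6000 / (0.25·0.6000 + 0.45·0.4000) ≈ 0.4545
After a diagnostic marking='present': P(genus P) = 0.2·0.4545 / (0.2·0.4545 + 0.65·0.5455) ≈ 0.2041
After a diagnostic marking='absent': P(genus P) = 0.8·0.2041 / (0.8·0.2041 + 0.35·0.7959) ≈ 0.3695
After a secondary marker='observed': P(genus P) = 0.75·0.3695 / (0.75·0.3695 + 0.55·0.6305) ≈ 0.4442

0.4442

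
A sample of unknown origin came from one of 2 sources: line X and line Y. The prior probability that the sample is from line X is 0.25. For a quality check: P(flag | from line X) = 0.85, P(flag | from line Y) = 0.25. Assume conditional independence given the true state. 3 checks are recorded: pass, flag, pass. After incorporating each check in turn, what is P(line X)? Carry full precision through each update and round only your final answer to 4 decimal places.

0.0434

After 'pass': P(line X) = 0.15·0.2500 / (0.15·0.2500 + 0.75·0.7500) ≈ 0.0625
After 'flag': P(line X) = 0.85·0.0625 / (0.85·0.0625 + 0.25·0.9375) ≈ 0.1848
After 'pass': P(line X) = 0.15·0.1848 / (0.15·0.1848 + 0.75·0.8152) ≈ 0.0434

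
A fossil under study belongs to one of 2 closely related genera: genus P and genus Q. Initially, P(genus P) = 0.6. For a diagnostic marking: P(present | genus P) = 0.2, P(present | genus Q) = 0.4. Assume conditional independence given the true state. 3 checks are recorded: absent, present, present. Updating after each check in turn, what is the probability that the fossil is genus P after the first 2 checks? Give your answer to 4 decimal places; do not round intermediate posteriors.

After 'absent': P(genus P) = 0.8·0.6000 / (0.8·0.6000 + 0.6·0.4000) ≈ 0.6667
After 'present': P(genus P) = 0.2·0.6667 / (0.2·0.6667 + 0.4·0.3333) ≈ 0.5000

0.5000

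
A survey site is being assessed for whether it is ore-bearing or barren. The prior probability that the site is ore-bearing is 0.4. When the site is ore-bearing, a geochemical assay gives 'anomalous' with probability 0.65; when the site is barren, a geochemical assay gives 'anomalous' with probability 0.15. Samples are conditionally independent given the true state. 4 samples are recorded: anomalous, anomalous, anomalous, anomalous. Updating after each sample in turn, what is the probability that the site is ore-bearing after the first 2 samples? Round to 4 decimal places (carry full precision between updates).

0.9260

After 'anomalous': P(ore) = 0.65·0.4000 / (0.65·0.4000 + 0.15·0.6000) ≈ 0.7429
After 'anomalous': P(ore) = 0.65·0.7429 / (0.65·0.7429 + 0.15·0.2571) ≈ 0.9260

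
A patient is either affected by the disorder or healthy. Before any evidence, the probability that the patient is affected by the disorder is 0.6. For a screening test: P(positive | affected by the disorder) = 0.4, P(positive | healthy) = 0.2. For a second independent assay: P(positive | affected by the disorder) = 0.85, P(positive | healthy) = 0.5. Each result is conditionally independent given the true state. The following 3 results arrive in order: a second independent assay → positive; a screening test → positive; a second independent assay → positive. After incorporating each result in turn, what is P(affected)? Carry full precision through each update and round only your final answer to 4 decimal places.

0.8966

After a second independent assay='positive': P(affected) = 0.85·0.6000 / (0.85·0.6000 + 0.5·0.4000) ≈ 0.7183
After a screening test='positive': P(affected) = 0.4·0.7183 / (0.4·0.7183 + 0.2·0.2817) ≈ 0.8361
After a second independent assay='positive': P(affected) = 0.85·0.8361 / (0.85·0.8361 + 0.5·0.1639) ≈ 0.8966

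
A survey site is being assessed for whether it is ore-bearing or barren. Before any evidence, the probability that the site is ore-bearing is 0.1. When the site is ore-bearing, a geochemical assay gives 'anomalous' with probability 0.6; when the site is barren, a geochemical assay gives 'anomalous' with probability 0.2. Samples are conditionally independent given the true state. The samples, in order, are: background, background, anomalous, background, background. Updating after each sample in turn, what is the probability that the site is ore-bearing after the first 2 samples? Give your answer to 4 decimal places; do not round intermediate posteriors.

After 'background': P(ore) = 0.4·0.1000 / (0.4·0.1000 + 0.8·0.9000) ≈ 0.0526
After 'background': P(ore) = 0.4·0.0526 / (0.4·0.0526 + 0.8·0.9474) ≈ 0.0270

0.0270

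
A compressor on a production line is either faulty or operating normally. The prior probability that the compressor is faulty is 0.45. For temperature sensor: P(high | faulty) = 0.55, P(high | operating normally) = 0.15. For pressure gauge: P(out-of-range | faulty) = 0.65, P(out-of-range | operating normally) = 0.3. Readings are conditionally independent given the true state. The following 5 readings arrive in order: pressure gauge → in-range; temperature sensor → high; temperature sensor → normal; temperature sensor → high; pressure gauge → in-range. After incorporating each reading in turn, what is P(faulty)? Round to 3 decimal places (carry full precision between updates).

Each posterior becomes the prior for the next update.
After pressure gauge='in-range': P(faulty) = 0.35·0.4500 / (0.35·0.4500 + 0.7·0.5500) ≈ 0.2903
After temperature sensor='high': P(faulty) = 0.55·0.2903 / (0.55·0.2903 + 0.15·0.7097) ≈ 0.6000
After temperature sensor='normal': P(faulty) = 0.45·0.6000 / (0.45·0.6000 + 0.85·0.4000) ≈ 0.4426
After temperature sensor='high': P(faulty) = 0.55·0.4426 / (0.55·0.4426 + 0.15·0.5574) ≈ 0.7444
After pressure gauge='in-range': P(faulty) = 0.35·0.7444 / (0.35·0.7444 + 0.7·0.2556) ≈ 0.5928

0.593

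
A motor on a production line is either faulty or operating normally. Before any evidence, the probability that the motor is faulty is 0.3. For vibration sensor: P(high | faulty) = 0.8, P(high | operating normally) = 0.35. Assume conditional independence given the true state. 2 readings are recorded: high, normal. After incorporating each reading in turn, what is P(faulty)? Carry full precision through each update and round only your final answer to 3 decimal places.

Apply Bayes' rule sequentially, carrying P(faulty) forward.
After 'high': P(faulty) = 0.8·0.3000 / (0.8·0.3000 + 0.35·0.7000) ≈ 0.4948
After 'normal': P(faulty) = 0.2·0.4948 / (0.2·0.4948 + 0.65·0.5052) ≈ 0.2316

0.232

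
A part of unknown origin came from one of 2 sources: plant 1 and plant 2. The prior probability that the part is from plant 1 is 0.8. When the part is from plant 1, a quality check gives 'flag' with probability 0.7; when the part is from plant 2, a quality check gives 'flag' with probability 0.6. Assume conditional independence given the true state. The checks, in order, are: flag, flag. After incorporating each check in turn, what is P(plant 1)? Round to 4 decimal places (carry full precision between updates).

0.8448

Apply Bayes' rule sequentially, carrying P(plant 1) forward.
After 'flag': P(plant 1) = 0.7·0.8000 / (0.7·0.8000 + 0.6·0.2000) ≈ 0.8235
After 'flag': P(plant 1) = 0.7·0.8235 / (0.7·0.8235 + 0.6·0.1765) ≈ 0.8448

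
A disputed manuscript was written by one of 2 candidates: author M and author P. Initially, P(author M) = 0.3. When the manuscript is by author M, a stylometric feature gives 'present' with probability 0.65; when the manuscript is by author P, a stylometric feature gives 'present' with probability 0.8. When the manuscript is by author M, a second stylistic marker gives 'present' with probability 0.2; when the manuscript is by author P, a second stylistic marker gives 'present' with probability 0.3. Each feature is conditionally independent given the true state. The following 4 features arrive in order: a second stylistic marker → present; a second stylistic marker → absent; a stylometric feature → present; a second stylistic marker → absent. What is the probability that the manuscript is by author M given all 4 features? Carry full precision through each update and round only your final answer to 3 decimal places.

0.233

After a second stylistic marker='present': P(author M) = 0.2·0.3000 / (0.2·0.3000 + 0.3·0.7000) ≈ 0.2222
After a second stylistic marker='absent': P(author M) = 0.8·0.2222 / (0.8·0.2222 + 0.7·0.7778) ≈ 0.2462
After a stylometric feature='present': P(author M) = 0.65·0.2462 / (0.65·0.2462 + 0.8·0.7538) ≈ 0.2097
After a second stylistic marker='absent': P(author M) = 0.8·0.2097 / (0.8·0.2097 + 0.7·0.7903) ≈ 0.2327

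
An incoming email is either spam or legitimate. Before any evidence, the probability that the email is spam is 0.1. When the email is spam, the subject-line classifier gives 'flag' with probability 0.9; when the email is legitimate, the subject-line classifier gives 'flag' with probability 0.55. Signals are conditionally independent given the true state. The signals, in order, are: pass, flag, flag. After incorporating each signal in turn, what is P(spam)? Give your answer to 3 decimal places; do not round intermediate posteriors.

After 'pass': P(spam) = 0.1·0.1000 / (0.1·0.1000 + 0.45·0.9000) ≈ 0.0241
After 'flag': P(spam) = 0.9·0.0241 / (0.9·0.0241 + 0.55·0.9759) ≈ 0.0388
After 'flag': P(spam) = 0.9·0.0388 / (0.9·0.0388 + 0.55·0.9612) ≈ 0.0620

0.062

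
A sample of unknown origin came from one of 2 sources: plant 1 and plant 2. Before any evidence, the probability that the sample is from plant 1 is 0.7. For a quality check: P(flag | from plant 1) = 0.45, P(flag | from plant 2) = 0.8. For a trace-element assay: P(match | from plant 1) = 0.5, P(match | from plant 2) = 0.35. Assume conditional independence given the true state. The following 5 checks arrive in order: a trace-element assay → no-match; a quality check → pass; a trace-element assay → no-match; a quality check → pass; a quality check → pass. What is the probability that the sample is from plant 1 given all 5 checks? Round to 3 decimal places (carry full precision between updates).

0.966

Each posterior becomes the prior for the next update.
After a trace-element assay='no-match': P(plant 1) = 0.5·0.7000 / (0.5·0.7000 + 0.65·0.3000) ≈ 0.6422
After a quality check='pass': P(plant 1) = 0.55·0.6422 / (0.55·0.6422 + 0.2·0.3578) ≈ 0.8315
After a trace-element assay='no-match': P(plant 1) = 0.5·0.8315 / (0.5·0.8315 + 0.65·0.1685) ≈ 0.7915
After a quality check='pass': P(plant 1) = 0.55·0.7915 / (0.55·0.7915 + 0.2·0.2085) ≈ 0.9126
After a quality check='pass': P(plant 1) = 0.55·0.9126 / (0.55·0.9126 + 0.2·0.0874) ≈ 0.9663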